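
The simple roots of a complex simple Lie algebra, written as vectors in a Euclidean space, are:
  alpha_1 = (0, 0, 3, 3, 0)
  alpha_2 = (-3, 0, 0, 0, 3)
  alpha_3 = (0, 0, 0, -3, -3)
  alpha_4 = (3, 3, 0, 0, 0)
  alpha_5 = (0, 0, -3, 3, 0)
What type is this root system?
D_5 (so(10))

Compute the Cartan integers a_ij = 2(alpha_i, alpha_j)/(alpha_j, alpha_j); the resulting 5x5 Cartan matrix is
[[2, 0, -1, 0, 0], [0, 2, -1, -1, 0], [-1, -1, 2, 0, -1], [0, -1, 0, 2, 0], [0, 0, -1, 0, 2]].
All simple roots have the same length, so the diagram is simply laced. The associated Dynkin diagram is a chain of 3 nodes with a fork of two nodes at one end (D_5), so the type is D_5 (the algebra so(10)).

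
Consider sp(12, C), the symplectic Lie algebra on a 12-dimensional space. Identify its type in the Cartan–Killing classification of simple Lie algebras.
This is sp(12), which has dimension 12(12+1)/2 = 78 and rank 12/2 = 6. In the classification of classical Lie algebras, the symplectic algebra sp(2n) has type C_n; here n = 6, so the Dynkin diagram is a chain of 6 nodes with a double edge at one end; the terminal node there is the unique long simple root (C_6). Hence the type is C_6.

type C_6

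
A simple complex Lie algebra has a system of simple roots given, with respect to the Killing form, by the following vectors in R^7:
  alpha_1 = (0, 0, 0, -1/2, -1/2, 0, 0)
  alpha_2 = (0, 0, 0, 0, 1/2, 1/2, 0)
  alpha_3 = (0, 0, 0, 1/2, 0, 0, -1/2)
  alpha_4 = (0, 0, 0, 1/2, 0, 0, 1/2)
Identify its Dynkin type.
Compute the Cartan integers a_ij = 2(alpha_i, alpha_j)/(alpha_j, alpha_j); the resulting 4x4 Cartan matrix is
[[2, -1, -1, -1], [-1, 2, 0, 0], [-1, 0, 2, 0], [-1, 0, 0, 2]].
All simple roots have the same length, so the diagram is simply laced. The associated Dynkin diagram is a chain of 2 nodes with a fork of two nodes at one end (D_4), so the type is D_4 (the algebra so(8)).

D_4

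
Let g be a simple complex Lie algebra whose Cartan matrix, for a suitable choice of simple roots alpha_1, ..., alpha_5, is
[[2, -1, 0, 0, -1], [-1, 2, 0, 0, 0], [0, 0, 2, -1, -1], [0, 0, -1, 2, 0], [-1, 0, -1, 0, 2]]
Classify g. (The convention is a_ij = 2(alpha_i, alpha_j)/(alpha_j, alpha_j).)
The matrix has rank 5 with 2's on the diagonal. Reading the off-diagonal entries as Dynkin edges (a single edge where a_ij = a_ji = -1; a double or triple edge where a_ij * a_ji = 2 or 3), the diagram is a chain of 5 nodes with single edges (A_5). One simple-root ordering that puts it in standard form is (alpha_4, alpha_3, alpha_5, alpha_1, alpha_2). So the algebra is type A_5, i.e. sl(6).

A_5 (sl(6))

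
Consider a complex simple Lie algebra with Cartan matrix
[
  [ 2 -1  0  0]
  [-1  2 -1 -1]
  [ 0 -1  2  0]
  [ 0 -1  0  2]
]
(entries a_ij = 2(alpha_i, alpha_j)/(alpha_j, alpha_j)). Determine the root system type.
D_4 (so(8))

The matrix has rank 4 with 2's on the diagonal. Reading the off-diagonal entries as Dynkin edges (a single edge where a_ij = a_ji = -1; a double or triple edge where a_ij * a_ji = 2 or 3), the diagram is a chain of 2 nodes with a fork of two nodes at one end (D_4). One simple-root ordering that puts it in standard form is (alpha_4, alpha_2, alpha_1, alpha_3). So the algebra is type D_4, i.e. so(8).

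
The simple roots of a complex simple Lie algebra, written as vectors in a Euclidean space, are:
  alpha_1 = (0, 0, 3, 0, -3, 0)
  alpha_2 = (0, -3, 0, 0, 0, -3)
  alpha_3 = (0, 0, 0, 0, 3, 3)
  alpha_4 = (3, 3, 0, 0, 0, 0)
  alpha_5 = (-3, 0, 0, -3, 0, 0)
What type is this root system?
Compute the Cartan integers a_ij = 2(alpha_i, alpha_j)/(alpha_j, alpha_j); the resulting 5x5 Cartan matrix is
[[2, 0, -1, 0, 0], [0, 2, -1, -1, 0], [-1, -1, 2, 0, 0], [0, -1, 0, 2, -1], [0, 0, 0, -1, 2]].
All simple roots have the same length, so the diagram is simply laced. The associated Dynkin diagram is a chain of 5 nodes with single edges (A_5), so the type is A_5 (the algebra sl(6)).

type A_5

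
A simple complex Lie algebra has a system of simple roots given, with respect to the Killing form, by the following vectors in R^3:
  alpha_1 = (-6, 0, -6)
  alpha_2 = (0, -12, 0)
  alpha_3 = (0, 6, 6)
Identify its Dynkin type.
C_3

Compute the Cartan integers a_ij = 2(alpha_i, alpha_j)/(alpha_j, alpha_j); the resulting 3x3 Cartan matrix is
[[2, 0, -1], [0, 2, -2], [-1, -1, 2]].
The roots have two lengths (squared-length ratio 2:1); the short ones are alpha_{1,3}. The associated Dynkin diagram is a chain of 3 nodes with a double edge at one end; the terminal node there is the unique long simple root (C_3), so the type is C_3 (the algebra sp(6)).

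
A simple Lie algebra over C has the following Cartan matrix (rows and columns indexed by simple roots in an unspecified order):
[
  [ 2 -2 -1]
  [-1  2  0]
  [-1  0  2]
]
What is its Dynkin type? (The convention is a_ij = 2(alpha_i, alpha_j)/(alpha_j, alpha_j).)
B_3

The matrix has rank 3 with 2's on the diagonal. Reading the off-diagonal entries as Dynkin edges (a single edge where a_ij = a_ji = -1; a double or triple edge where a_ij * a_ji = 2 or 3), the diagram is a chain of 3 nodes with a double edge at one end; the terminal node there is the unique short simple root (B_3). One simple-root ordering that puts it in standard form is (alpha_3, alpha_1, alpha_2). So the algebra is type B_3, i.e. so(7).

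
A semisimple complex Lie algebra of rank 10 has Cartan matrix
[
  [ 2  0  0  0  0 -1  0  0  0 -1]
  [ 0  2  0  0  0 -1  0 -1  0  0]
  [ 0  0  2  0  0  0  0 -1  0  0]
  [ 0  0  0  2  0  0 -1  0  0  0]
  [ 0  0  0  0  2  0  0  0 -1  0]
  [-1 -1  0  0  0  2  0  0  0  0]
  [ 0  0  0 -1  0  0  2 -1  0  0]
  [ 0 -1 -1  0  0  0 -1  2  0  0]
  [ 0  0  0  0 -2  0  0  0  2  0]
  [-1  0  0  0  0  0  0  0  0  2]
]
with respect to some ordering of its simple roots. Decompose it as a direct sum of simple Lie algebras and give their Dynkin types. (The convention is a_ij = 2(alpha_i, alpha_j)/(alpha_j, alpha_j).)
The diagram associated to this matrix has two connected components: the simple roots {alpha_5, alpha_9} form a chain of 2 nodes with a double edge at one end; the terminal node there is the unique short simple root (B_2), and {alpha_1, alpha_2, alpha_3, alpha_4, alpha_6, alpha_7, alpha_8, alpha_10} form a chain of 7 nodes with one extra node attached to the third node from one end (E_8). A semisimple Lie algebra decomposes uniquely as the direct sum of simple ideals, one per connected component of its Dynkin diagram, so g ≅ B_2 ⊕ E_8 (dimension 10 + 248 = 258).

type B_2 + type E_8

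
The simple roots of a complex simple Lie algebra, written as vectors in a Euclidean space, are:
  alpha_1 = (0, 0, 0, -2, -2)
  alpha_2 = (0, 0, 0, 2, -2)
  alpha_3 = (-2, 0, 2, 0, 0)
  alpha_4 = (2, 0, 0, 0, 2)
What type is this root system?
Compute the Cartan integers a_ij = 2(alpha_i, alpha_j)/(alpha_j, alpha_j); the resulting 4x4 Cartan matrix is
[[2, 0, 0, -1], [0, 2, 0, -1], [0, 0, 2, -1], [-1, -1, -1, 2]].
All simple roots have the same length, so the diagram is simply laced. The associated Dynkin diagram is a chain of 2 nodes with a fork of two nodes at one end (D_4), so the type is D_4 (the algebra so(8)).

D4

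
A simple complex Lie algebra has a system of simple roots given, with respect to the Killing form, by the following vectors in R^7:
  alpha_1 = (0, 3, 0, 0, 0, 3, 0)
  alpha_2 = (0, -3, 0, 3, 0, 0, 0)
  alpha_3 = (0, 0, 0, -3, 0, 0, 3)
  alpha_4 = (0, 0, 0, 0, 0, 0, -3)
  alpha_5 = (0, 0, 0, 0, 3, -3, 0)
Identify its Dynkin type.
B_5 (so(11))

Compute the Cartan integers a_ij = 2(alpha_i, alpha_j)/(alpha_j, alpha_j); the resulting 5x5 Cartan matrix is
[[2, -1, 0, 0, -1], [-1, 2, -1, 0, 0], [0, -1, 2, -2, 0], [0, 0, -1, 2, 0], [-1, 0, 0, 0, 2]].
The roots have two lengths (squared-length ratio 2:1); the short ones are alpha_{4}. The associated Dynkin diagram is a chain of 5 nodes with a double edge at one end; the terminal node there is the unique short simple root (B_5), so the type is B_5 (the algebra so(11)).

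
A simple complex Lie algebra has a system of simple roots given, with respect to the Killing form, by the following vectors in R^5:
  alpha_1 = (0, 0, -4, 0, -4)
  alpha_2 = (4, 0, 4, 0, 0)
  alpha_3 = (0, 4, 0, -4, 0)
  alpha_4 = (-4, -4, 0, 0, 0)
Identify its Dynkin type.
Compute the Cartan integers a_ij = 2(alpha_i, alpha_j)/(alpha_j, alpha_j); the resulting 4x4 Cartan matrix is
[[2, -1, 0, 0], [-1, 2, 0, -1], [0, 0, 2, -1], [0, -1, -1, 2]].
All simple roots have the same length, so the diagram is simply laced. The associated Dynkin diagram is a chain of 4 nodes with single edges (A_4), so the type is A_4 (the algebra sl(5)).

A4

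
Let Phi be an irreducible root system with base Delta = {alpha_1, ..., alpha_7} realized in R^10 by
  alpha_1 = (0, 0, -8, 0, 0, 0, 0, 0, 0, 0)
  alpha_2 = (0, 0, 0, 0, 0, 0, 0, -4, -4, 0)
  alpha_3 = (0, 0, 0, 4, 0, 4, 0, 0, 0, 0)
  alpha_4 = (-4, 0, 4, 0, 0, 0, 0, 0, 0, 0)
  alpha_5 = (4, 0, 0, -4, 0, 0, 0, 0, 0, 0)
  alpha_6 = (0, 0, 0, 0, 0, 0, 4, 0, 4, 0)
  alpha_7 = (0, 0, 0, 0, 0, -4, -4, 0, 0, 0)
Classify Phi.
Compute the Cartan integers a_ij = 2(alpha_i, alpha_j)/(alpha_j, alpha_j); the resulting 7x7 Cartan matrix is
[[2, 0, 0, -2, 0, 0, 0], [0, 2, 0, 0, 0, -1, 0], [0, 0, 2, 0, -1, 0, -1], [-1, 0, 0, 2, -1, 0, 0], [0, 0, -1, -1, 2, 0, 0], [0, -1, 0, 0, 0, 2, -1], [0, 0, -1, 0, 0, -1, 2]].
The roots have two lengths (squared-length ratio 2:1); the short ones are alpha_{2,3,4,5,6,7}. The associated Dynkin diagram is a chain of 7 nodes with a double edge at one end; the terminal node there is the unique long simple root (C_7), so the type is C_7 (the algebra sp(14)).

C_7 (sp(14))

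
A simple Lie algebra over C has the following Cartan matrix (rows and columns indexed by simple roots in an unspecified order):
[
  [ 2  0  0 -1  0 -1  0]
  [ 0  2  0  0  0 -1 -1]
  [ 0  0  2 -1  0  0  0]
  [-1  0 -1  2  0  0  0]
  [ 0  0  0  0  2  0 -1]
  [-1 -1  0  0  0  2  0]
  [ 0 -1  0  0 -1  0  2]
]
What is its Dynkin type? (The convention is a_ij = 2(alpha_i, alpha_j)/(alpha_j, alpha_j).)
The matrix has rank 7 with 2's on the diagonal. Reading the off-diagonal entries as Dynkin edges (a single edge where a_ij = a_ji = -1; a double or triple edge where a_ij * a_ji = 2 or 3), the diagram is a chain of 7 nodes with single edges (A_7). One simple-root ordering that puts it in standard form is (alpha_3, alpha_4, alpha_1, alpha_6, alpha_2, alpha_7, alpha_5). So the algebra is type A_7, i.e. sl(8).

A7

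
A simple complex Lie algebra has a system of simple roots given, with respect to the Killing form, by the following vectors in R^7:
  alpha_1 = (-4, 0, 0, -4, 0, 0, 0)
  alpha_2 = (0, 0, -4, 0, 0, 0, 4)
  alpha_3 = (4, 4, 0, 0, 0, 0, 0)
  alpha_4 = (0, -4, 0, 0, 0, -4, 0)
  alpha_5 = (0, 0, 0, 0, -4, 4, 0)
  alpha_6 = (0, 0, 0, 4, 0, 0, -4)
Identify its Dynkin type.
Compute the Cartan integers a_ij = 2(alpha_i, alpha_j)/(alpha_j, alpha_j); the resulting 6x6 Cartan matrix is
[[2, 0, -1, 0, 0, -1], [0, 2, 0, 0, 0, -1], [-1, 0, 2, -1, 0, 0], [0, 0, -1, 2, -1, 0], [0, 0, 0, -1, 2, 0], [-1, -1, 0, 0, 0, 2]].
All simple roots have the same length, so the diagram is simply laced. The associated Dynkin diagram is a chain of 6 nodes with single edges (A_6), so the type is A_6 (the algebra sl(7)).

A6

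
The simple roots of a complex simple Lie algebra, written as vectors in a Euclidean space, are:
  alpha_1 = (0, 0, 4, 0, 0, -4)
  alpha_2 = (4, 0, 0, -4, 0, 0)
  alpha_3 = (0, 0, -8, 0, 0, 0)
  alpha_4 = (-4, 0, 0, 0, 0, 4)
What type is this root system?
C4

Compute the Cartan integers a_ij = 2(alpha_i, alpha_j)/(alpha_j, alpha_j); the resulting 4x4 Cartan matrix is
[[2, 0, -1, -1], [0, 2, 0, -1], [-2, 0, 2, 0], [-1, -1, 0, 2]].
The roots have two lengths (squared-length ratio 2:1); the short ones are alpha_{1,2,4}. The associated Dynkin diagram is a chain of 4 nodes with a double edge at one end; the terminal node there is the unique long simple root (C_4), so the type is C_4 (the algebra sp(8)).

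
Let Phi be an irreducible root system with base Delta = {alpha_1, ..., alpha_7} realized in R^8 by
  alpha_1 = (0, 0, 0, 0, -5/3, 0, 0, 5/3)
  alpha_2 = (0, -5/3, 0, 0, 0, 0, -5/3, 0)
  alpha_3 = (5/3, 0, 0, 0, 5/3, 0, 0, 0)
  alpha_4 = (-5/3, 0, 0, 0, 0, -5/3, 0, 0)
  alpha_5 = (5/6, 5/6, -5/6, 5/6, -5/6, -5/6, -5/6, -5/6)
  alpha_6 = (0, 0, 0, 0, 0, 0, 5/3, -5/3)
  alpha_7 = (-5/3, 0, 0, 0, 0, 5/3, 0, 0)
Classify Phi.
E7

Compute the Cartan integers a_ij = 2(alpha_i, alpha_j)/(alpha_j, alpha_j); the resulting 7x7 Cartan matrix is
[[2, 0, -1, 0, 0, -1, 0], [0, 2, 0, 0, 0, -1, 0], [-1, 0, 2, -1, 0, 0, -1], [0, 0, -1, 2, 0, 0, 0], [0, 0, 0, 0, 2, 0, -1], [-1, -1, 0, 0, 0, 2, 0], [0, 0, -1, 0, -1, 0, 2]].
All simple roots have the same length, so the diagram is simply laced. The associated Dynkin diagram is a chain of 6 nodes with one extra node attached to the third node from one end (E_7), so the type is E_7.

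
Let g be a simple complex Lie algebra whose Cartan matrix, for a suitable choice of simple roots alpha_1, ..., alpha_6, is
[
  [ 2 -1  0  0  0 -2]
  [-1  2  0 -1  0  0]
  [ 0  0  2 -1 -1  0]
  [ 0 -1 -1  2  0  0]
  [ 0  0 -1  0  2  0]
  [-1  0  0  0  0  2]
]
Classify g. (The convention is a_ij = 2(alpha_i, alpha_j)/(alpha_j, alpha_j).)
The matrix has rank 6 with 2's on the diagonal. Reading the off-diagonal entries as Dynkin edges (a single edge where a_ij = a_ji = -1; a double or triple edge where a_ij * a_ji = 2 or 3), the diagram is a chain of 6 nodes with a double edge at one end; the terminal node there is the unique short simple root (B_6). One simple-root ordering that puts it in standard form is (alpha_5, alpha_3, alpha_4, alpha_2, alpha_1, alpha_6). So the algebra is type B_6, i.e. so(13).

B_6 (so(13))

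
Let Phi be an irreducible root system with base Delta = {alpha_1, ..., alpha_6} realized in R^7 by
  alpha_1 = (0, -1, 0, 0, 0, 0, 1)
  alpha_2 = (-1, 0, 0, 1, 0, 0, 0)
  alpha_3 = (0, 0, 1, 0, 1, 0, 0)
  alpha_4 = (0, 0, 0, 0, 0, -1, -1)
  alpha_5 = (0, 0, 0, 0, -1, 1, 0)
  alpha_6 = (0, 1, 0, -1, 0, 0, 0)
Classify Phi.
A_6 (sl(7))

Compute the Cartan integers a_ij = 2(alpha_i, alpha_j)/(alpha_j, alpha_j); the resulting 6x6 Cartan matrix is
[[2, 0, 0, -1, 0, -1], [0, 2, 0, 0, 0, -1], [0, 0, 2, 0, -1, 0], [-1, 0, 0, 2, -1, 0], [0, 0, -1, -1, 2, 0], [-1, -1, 0, 0, 0, 2]].
All simple roots have the same length, so the diagram is simply laced. The associated Dynkin diagram is a chain of 6 nodes with single edges (A_6), so the type is A_6 (the algebra sl(7)).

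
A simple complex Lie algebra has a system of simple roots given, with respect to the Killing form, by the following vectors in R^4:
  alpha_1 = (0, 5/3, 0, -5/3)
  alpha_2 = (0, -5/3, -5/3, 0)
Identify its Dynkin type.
Compute the Cartan integers a_ij = 2(alpha_i, alpha_j)/(alpha_j, alpha_j); the resulting 2x2 Cartan matrix is
[[2, -1], [-1, 2]].
All simple roots have the same length, so the diagram is simply laced. The associated Dynkin diagram is a chain of 2 nodes with single edges (A_2), so the type is A_2 (the algebra sl(3)).

type A_2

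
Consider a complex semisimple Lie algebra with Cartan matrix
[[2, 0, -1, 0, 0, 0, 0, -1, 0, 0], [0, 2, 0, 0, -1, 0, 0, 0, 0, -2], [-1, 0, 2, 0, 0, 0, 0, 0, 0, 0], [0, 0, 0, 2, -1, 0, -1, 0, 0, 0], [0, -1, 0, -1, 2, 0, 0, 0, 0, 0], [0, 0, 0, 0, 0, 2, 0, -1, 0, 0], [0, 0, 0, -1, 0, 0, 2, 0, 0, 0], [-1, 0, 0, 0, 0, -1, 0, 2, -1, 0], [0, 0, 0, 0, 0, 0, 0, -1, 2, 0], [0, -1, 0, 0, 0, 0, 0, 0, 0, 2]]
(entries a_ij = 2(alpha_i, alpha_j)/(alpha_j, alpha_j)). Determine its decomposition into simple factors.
B_5 (so(11)) ⊕ D_5 (so(10))

The diagram associated to this matrix has two connected components: the simple roots {alpha_2, alpha_4, alpha_5, alpha_7, alpha_10} form a chain of 5 nodes with a double edge at one end; the terminal node there is the unique short simple root (B_5), and {alpha_1, alpha_3, alpha_6, alpha_8, alpha_9} form a chain of 3 nodes with a fork of two nodes at one end (D_5). A semisimple Lie algebra decomposes uniquely as the direct sum of simple ideals, one per connected component of its Dynkin diagram, so g ≅ B_5 ⊕ D_5 (dimension 55 + 45 = 100).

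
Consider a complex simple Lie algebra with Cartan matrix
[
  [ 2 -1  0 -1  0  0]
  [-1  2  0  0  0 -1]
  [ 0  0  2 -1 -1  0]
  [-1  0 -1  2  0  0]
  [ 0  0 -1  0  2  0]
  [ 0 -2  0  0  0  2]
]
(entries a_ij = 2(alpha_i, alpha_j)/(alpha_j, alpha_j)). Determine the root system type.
The matrix has rank 6 with 2's on the diagonal. Reading the off-diagonal entries as Dynkin edges (a single edge where a_ij = a_ji = -1; a double or triple edge where a_ij * a_ji = 2 or 3), the diagram is a chain of 6 nodes with a double edge at one end; the terminal node there is the unique long simple root (C_6). One simple-root ordering that puts it in standard form is (alpha_5, alpha_3, alpha_4, alpha_1, alpha_2, alpha_6). So the algebra is type C_6, i.e. sp(12).

C_6 (sp(12))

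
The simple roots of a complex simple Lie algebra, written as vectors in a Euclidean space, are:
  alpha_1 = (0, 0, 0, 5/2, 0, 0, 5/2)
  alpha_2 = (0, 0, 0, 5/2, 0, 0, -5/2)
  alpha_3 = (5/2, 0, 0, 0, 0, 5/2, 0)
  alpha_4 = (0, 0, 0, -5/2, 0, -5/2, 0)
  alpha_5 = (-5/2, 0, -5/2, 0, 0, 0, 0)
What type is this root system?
Compute the Cartan integers a_ij = 2(alpha_i, alpha_j)/(alpha_j, alpha_j); the resulting 5x5 Cartan matrix is
[[2, 0, 0, -1, 0], [0, 2, 0, -1, 0], [0, 0, 2, -1, -1], [-1, -1, -1, 2, 0], [0, 0, -1, 0, 2]].
All simple roots have the same length, so the diagram is simply laced. The associated Dynkin diagram is a chain of 3 nodes with a fork of two nodes at one end (D_5), so the type is D_5 (the algebra so(10)).

type D_5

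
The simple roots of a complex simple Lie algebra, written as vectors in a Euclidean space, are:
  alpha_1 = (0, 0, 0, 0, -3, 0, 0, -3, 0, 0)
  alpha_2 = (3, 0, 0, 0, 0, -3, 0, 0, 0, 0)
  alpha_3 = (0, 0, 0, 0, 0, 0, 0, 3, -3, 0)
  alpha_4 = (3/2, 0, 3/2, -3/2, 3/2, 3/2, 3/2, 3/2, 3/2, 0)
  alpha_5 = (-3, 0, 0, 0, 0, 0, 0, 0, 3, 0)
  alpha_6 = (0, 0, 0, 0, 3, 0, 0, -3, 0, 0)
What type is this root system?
type E_6

Compute the Cartan integers a_ij = 2(alpha_i, alpha_j)/(alpha_j, alpha_j); the resulting 6x6 Cartan matrix is
[[2, 0, -1, -1, 0, 0], [0, 2, 0, 0, -1, 0], [-1, 0, 2, 0, -1, -1], [-1, 0, 0, 2, 0, 0], [0, -1, -1, 0, 2, 0], [0, 0, -1, 0, 0, 2]].
All simple roots have the same length, so the diagram is simply laced. The associated Dynkin diagram is a chain of 5 nodes with one extra node attached to the third node from one end (E_6), so the type is E_6.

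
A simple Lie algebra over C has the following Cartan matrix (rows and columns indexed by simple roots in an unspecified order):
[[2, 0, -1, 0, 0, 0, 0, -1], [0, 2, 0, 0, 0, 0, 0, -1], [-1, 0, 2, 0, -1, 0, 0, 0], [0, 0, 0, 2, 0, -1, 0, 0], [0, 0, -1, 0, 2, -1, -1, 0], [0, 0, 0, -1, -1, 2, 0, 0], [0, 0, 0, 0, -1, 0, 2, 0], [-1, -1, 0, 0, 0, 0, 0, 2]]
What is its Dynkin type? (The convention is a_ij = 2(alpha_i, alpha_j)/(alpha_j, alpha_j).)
E8

The matrix has rank 8 with 2's on the diagonal. Reading the off-diagonal entries as Dynkin edges (a single edge where a_ij = a_ji = -1; a double or triple edge where a_ij * a_ji = 2 or 3), the diagram is a chain of 7 nodes with one extra node attached to the third node from one end (E_8). One simple-root ordering that puts it in standard form is (alpha_4, alpha_7, alpha_6, alpha_5, alpha_3, alpha_1, alpha_8, alpha_2). So the algebra is type E_8.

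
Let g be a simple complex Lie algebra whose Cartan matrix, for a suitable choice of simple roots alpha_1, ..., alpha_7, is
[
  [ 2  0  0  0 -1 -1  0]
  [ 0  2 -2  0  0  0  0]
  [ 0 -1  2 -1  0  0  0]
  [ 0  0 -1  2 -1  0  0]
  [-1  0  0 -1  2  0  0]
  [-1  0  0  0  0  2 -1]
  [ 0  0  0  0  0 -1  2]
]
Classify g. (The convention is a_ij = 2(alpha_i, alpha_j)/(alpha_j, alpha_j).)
C7

The matrix has rank 7 with 2's on the diagonal. Reading the off-diagonal entries as Dynkin edges (a single edge where a_ij = a_ji = -1; a double or triple edge where a_ij * a_ji = 2 or 3), the diagram is a chain of 7 nodes with a double edge at one end; the terminal node there is the unique long simple root (C_7). One simple-root ordering that puts it in standard form is (alpha_7, alpha_6, alpha_1, alpha_5, alpha_4, alpha_3, alpha_2). So the algebra is type C_7, i.e. sp(14).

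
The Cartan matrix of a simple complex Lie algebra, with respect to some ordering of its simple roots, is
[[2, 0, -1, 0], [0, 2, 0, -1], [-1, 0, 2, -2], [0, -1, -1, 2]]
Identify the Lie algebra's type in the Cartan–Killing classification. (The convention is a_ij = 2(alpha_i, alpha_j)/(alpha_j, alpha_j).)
F_4

The matrix has rank 4 with 2's on the diagonal. Reading the off-diagonal entries as Dynkin edges (a single edge where a_ij = a_ji = -1; a double or triple edge where a_ij * a_ji = 2 or 3), the diagram is a chain of 4 nodes with a double edge between the middle two (F_4). One simple-root ordering that puts it in standard form is (alpha_1, alpha_3, alpha_4, alpha_2). So the algebra is type F_4.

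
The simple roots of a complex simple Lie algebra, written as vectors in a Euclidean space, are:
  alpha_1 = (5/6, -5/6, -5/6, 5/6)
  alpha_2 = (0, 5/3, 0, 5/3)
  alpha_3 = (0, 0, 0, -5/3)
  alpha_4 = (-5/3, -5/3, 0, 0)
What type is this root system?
F_4

Compute the Cartan integers a_ij = 2(alpha_i, alpha_j)/(alpha_j, alpha_j); the resulting 4x4 Cartan matrix is
[[2, 0, -1, 0], [0, 2, -2, -1], [-1, -1, 2, 0], [0, -1, 0, 2]].
The roots have two lengths (squared-length ratio 2:1); the short ones are alpha_{1,3}. The associated Dynkin diagram is a chain of 4 nodes with a double edge between the middle two (F_4), so the type is F_4.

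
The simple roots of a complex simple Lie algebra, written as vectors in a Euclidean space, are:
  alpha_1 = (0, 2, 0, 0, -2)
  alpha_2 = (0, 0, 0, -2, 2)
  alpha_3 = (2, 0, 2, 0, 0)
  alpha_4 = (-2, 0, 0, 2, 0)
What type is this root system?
A_4

Compute the Cartan integers a_ij = 2(alpha_i, alpha_j)/(alpha_j, alpha_j); the resulting 4x4 Cartan matrix is
[[2, -1, 0, 0], [-1, 2, 0, -1], [0, 0, 2, -1], [0, -1, -1, 2]].
All simple roots have the same length, so the diagram is simply laced. The associated Dynkin diagram is a chain of 4 nodes with single edges (A_4), so the type is A_4 (the algebra sl(5)).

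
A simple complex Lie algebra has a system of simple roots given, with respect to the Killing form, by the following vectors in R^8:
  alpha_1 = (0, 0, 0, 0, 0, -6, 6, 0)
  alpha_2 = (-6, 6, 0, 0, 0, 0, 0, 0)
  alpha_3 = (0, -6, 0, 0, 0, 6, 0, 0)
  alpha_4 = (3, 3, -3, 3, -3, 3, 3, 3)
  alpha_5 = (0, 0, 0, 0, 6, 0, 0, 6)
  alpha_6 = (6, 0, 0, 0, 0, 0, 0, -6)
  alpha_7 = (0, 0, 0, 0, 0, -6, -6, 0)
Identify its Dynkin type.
type E_7

Compute the Cartan integers a_ij = 2(alpha_i, alpha_j)/(alpha_j, alpha_j); the resulting 7x7 Cartan matrix is
[[2, 0, -1, 0, 0, 0, 0], [0, 2, -1, 0, 0, -1, 0], [-1, -1, 2, 0, 0, 0, -1], [0, 0, 0, 2, 0, 0, -1], [0, 0, 0, 0, 2, -1, 0], [0, -1, 0, 0, -1, 2, 0], [0, 0, -1, -1, 0, 0, 2]].
All simple roots have the same length, so the diagram is simply laced. The associated Dynkin diagram is a chain of 6 nodes with one extra node attached to the third node from one end (E_7), so the type is E_7.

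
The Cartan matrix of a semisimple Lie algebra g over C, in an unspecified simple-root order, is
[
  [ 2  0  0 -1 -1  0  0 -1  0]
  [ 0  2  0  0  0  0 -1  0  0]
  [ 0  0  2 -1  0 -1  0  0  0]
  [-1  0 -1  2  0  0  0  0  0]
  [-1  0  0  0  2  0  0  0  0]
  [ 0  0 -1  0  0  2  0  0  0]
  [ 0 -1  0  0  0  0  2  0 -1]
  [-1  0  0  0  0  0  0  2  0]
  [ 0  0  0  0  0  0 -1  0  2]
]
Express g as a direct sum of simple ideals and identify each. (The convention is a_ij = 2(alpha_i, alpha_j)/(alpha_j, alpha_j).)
The diagram associated to this matrix has two connected components: the simple roots {alpha_2, alpha_7, alpha_9} form a chain of 3 nodes with single edges (A_3), and {alpha_1, alpha_3, alpha_4, alpha_5, alpha_6, alpha_8} form a chain of 4 nodes with a fork of two nodes at one end (D_6). A semisimple Lie algebra decomposes uniquely as the direct sum of simple ideals, one per connected component of its Dynkin diagram, so g ≅ A_3 ⊕ D_6 (dimension 15 + 66 = 81).

A_3 + D_6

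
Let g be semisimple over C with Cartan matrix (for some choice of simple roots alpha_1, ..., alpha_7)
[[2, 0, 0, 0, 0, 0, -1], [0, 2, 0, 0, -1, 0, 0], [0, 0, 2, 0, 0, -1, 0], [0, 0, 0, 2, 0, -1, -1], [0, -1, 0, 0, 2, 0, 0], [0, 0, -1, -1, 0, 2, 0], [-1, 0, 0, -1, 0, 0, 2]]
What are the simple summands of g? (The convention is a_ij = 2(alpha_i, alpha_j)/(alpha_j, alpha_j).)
The diagram associated to this matrix has two connected components: the simple roots {alpha_2, alpha_5} form a chain of 2 nodes with single edges (A_2), and {alpha_1, alpha_3, alpha_4, alpha_6, alpha_7} form a chain of 5 nodes with single edges (A_5). A semisimple Lie algebra decomposes uniquely as the direct sum of simple ideals, one per connected component of its Dynkin diagram, so g ≅ A_2 ⊕ A_5 (dimension 8 + 35 = 43).

A_2 + A_5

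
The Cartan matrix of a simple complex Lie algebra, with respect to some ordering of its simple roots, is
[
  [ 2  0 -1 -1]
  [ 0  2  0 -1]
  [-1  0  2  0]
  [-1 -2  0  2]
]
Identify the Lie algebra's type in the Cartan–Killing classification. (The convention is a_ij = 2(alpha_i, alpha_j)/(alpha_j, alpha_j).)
The matrix has rank 4 with 2's on the diagonal. Reading the off-diagonal entries as Dynkin edges (a single edge where a_ij = a_ji = -1; a double or triple edge where a_ij * a_ji = 2 or 3), the diagram is a chain of 4 nodes with a double edge at one end; the terminal node there is the unique short simple root (B_4). One simple-root ordering that puts it in standard form is (alpha_3, alpha_1, alpha_4, alpha_2). So the algebra is type B_4, i.e. so(9).

B_4 (so(9))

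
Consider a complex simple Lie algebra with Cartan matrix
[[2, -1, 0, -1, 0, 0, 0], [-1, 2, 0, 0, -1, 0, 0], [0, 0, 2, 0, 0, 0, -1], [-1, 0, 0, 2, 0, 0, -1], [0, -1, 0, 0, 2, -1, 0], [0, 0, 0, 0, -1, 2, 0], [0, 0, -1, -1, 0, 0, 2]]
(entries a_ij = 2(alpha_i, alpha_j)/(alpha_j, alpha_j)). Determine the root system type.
The matrix has rank 7 with 2's on the diagonal. Reading the off-diagonal entries as Dynkin edges (a single edge where a_ij = a_ji = -1; a double or triple edge where a_ij * a_ji = 2 or 3), the diagram is a chain of 7 nodes with single edges (A_7). One simple-root ordering that puts it in standard form is (alpha_6, alpha_5, alpha_2, alpha_1, alpha_4, alpha_7, alpha_3). So the algebra is type A_7, i.e. sl(8).

type A_7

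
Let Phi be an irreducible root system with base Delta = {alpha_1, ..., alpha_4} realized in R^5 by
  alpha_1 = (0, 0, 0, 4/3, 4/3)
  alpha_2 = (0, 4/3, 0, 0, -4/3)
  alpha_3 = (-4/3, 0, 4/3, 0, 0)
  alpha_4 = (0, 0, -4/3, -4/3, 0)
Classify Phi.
Compute the Cartan integers a_ij = 2(alpha_i, alpha_j)/(alpha_j, alpha_j); the resulting 4x4 Cartan matrix is
[[2, -1, 0, -1], [-1, 2, 0, 0], [0, 0, 2, -1], [-1, 0, -1, 2]].
All simple roots have the same length, so the diagram is simply laced. The associated Dynkin diagram is a chain of 4 nodes with single edges (A_4), so the type is A_4 (the algebra sl(5)).

A_4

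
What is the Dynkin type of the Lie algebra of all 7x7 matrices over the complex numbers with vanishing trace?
This is sl(7), which has dimension 7^2 - 1 = 48 and rank 7 - 1 = 6 (a Cartan subalgebra is the diagonal traceless matrices). In the classification of classical Lie algebras, the special linear algebra sl(n+1) has type A_n; here n = 6, so the Dynkin diagram is a chain of 6 nodes with single edges (A_6). Hence the type is A_6.

type A_6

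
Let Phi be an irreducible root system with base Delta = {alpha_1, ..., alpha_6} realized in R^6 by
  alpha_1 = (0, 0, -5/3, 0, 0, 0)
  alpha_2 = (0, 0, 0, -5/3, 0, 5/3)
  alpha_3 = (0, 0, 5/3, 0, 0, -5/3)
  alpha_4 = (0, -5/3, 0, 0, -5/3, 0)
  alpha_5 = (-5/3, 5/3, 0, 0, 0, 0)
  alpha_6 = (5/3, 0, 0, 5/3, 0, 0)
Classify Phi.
type B_6

Compute the Cartan integers a_ij = 2(alpha_i, alpha_j)/(alpha_j, alpha_j); the resulting 6x6 Cartan matrix is
[[2, 0, -1, 0, 0, 0], [0, 2, -1, 0, 0, -1], [-2, -1, 2, 0, 0, 0], [0, 0, 0, 2, -1, 0], [0, 0, 0, -1, 2, -1], [0, -1, 0, 0, -1, 2]].
The roots have two lengths (squared-length ratio 2:1); the short ones are alpha_{1}. The associated Dynkin diagram is a chain of 6 nodes with a double edge at one end; the terminal node there is the unique short simple root (B_6), so the type is B_6 (the algebra so(13)).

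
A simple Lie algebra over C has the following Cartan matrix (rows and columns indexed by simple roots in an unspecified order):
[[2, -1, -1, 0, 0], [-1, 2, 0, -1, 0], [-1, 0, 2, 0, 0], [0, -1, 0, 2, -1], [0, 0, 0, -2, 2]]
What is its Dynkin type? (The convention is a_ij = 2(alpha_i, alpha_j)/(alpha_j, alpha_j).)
type C_5

The matrix has rank 5 with 2's on the diagonal. Reading the off-diagonal entries as Dynkin edges (a single edge where a_ij = a_ji = -1; a double or triple edge where a_ij * a_ji = 2 or 3), the diagram is a chain of 5 nodes with a double edge at one end; the terminal node there is the unique long simple root (C_5). One simple-root ordering that puts it in standard form is (alpha_3, alpha_1, alpha_2, alpha_4, alpha_5). So the algebra is type C_5, i.e. sp(10).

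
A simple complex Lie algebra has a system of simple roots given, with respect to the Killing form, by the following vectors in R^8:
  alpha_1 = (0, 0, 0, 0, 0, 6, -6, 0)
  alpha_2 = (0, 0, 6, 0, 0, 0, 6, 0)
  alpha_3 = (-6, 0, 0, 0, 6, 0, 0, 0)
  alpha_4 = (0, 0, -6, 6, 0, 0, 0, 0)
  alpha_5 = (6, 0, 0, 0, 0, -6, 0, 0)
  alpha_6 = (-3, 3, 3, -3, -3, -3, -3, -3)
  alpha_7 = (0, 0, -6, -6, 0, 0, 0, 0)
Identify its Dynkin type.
Compute the Cartan integers a_ij = 2(alpha_i, alpha_j)/(alpha_j, alpha_j); the resulting 7x7 Cartan matrix is
[[2, -1, 0, 0, -1, 0, 0], [-1, 2, 0, -1, 0, 0, -1], [0, 0, 2, 0, -1, 0, 0], [0, -1, 0, 2, 0, -1, 0], [-1, 0, -1, 0, 2, 0, 0], [0, 0, 0, -1, 0, 2, 0], [0, -1, 0, 0, 0, 0, 2]].
All simple roots have the same length, so the diagram is simply laced. The associated Dynkin diagram is a chain of 6 nodes with one extra node attached to the third node from one end (E_7), so the type is E_7.

type E_7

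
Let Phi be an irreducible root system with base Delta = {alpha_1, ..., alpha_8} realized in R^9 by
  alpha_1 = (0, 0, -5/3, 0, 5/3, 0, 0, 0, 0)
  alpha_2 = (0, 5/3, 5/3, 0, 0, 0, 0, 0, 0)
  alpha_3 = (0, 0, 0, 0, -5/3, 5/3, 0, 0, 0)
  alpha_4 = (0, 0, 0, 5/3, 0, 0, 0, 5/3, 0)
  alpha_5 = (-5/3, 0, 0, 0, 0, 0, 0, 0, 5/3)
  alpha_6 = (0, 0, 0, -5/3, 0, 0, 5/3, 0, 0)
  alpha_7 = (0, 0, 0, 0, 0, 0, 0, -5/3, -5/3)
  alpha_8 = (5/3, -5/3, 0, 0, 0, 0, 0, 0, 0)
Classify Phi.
type A_8

Compute the Cartan integers a_ij = 2(alpha_i, alpha_j)/(alpha_j, alpha_j); the resulting 8x8 Cartan matrix is
[[2, -1, -1, 0, 0, 0, 0, 0], [-1, 2, 0, 0, 0, 0, 0, -1], [-1, 0, 2, 0, 0, 0, 0, 0], [0, 0, 0, 2, 0, -1, -1, 0], [0, 0, 0, 0, 2, 0, -1, -1], [0, 0, 0, -1, 0, 2, 0, 0], [0, 0, 0, -1, -1, 0, 2, 0], [0, -1, 0, 0, -1, 0, 0, 2]].
All simple roots have the same length, so the diagram is simply laced. The associated Dynkin diagram is a chain of 8 nodes with single edges (A_8), so the type is A_8 (the algebra sl(9)).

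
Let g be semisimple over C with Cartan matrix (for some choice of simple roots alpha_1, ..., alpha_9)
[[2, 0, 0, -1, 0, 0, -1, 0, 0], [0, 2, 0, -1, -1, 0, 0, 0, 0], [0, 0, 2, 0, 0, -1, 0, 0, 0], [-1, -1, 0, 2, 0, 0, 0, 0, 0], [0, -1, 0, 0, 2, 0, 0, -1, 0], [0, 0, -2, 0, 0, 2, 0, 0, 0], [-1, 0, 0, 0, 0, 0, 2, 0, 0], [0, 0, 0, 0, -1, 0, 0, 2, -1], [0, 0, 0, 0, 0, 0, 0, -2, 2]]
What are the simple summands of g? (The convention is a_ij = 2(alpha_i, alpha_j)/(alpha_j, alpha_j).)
B_2 + C_7

The diagram associated to this matrix has two connected components: the simple roots {alpha_3, alpha_6} form a chain of 2 nodes with a double edge at one end; the terminal node there is the unique short simple root (B_2), and {alpha_1, alpha_2, alpha_4, alpha_5, alpha_7, alpha_8, alpha_9} form a chain of 7 nodes with a double edge at one end; the terminal node there is the unique long simple root (C_7). A semisimple Lie algebra decomposes uniquely as the direct sum of simple ideals, one per connected component of its Dynkin diagram, so g ≅ B_2 ⊕ C_7 (dimension 10 + 105 = 115).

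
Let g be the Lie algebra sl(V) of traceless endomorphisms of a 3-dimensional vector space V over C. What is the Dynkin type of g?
A2

This is sl(3), which has dimension 3^2 - 1 = 8 and rank 3 - 1 = 2 (a Cartan subalgebra is the diagonal traceless matrices). In the classification of classical Lie algebras, the special linear algebra sl(n+1) has type A_n; here n = 2, so the Dynkin diagram is a chain of 2 nodes with single edges (A_2). Hence the type is A_2.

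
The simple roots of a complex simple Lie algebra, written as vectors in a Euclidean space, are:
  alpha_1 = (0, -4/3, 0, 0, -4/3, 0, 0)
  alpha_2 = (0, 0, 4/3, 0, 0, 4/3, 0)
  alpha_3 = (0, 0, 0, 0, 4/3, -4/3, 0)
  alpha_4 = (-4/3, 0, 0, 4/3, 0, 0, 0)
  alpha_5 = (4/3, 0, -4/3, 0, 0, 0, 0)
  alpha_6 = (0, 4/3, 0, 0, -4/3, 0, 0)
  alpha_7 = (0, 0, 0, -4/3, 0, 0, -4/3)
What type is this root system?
D7

Compute the Cartan integers a_ij = 2(alpha_i, alpha_j)/(alpha_j, alpha_j); the resulting 7x7 Cartan matrix is
[[2, 0, -1, 0, 0, 0, 0], [0, 2, -1, 0, -1, 0, 0], [-1, -1, 2, 0, 0, -1, 0], [0, 0, 0, 2, -1, 0, -1], [0, -1, 0, -1, 2, 0, 0], [0, 0, -1, 0, 0, 2, 0], [0, 0, 0, -1, 0, 0, 2]].
All simple roots have the same length, so the diagram is simply laced. The associated Dynkin diagram is a chain of 5 nodes with a fork of two nodes at one end (D_7), so the type is D_7 (the algebra so(14)).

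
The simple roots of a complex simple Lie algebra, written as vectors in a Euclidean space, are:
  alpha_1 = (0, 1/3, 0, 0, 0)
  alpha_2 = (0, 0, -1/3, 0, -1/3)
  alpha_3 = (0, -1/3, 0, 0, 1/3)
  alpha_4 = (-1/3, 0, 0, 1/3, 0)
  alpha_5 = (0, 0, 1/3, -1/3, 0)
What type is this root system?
Compute the Cartan integers a_ij = 2(alpha_i, alpha_j)/(alpha_j, alpha_j); the resulting 5x5 Cartan matrix is
[[2, 0, -1, 0, 0], [0, 2, -1, 0, -1], [-2, -1, 2, 0, 0], [0, 0, 0, 2, -1], [0, -1, 0, -1, 2]].
The roots have two lengths (squared-length ratio 2:1); the short ones are alpha_{1}. The associated Dynkin diagram is a chain of 5 nodes with a double edge at one end; the terminal node there is the unique short simple root (B_5), so the type is B_5 (the algebra so(11)).

B_5 (so(11))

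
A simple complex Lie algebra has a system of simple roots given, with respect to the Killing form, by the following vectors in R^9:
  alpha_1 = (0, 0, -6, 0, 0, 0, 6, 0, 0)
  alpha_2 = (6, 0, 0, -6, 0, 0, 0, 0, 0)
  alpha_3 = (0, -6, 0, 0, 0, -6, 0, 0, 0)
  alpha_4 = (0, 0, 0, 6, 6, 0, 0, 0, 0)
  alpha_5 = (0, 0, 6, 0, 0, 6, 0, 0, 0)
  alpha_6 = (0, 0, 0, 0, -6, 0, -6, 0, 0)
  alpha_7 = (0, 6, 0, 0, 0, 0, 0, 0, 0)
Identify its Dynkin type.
B_7 (so(15))

Compute the Cartan integers a_ij = 2(alpha_i, alpha_j)/(alpha_j, alpha_j); the resulting 7x7 Cartan matrix is
[[2, 0, 0, 0, -1, -1, 0], [0, 2, 0, -1, 0, 0, 0], [0, 0, 2, 0, -1, 0, -2], [0, -1, 0, 2, 0, -1, 0], [-1, 0, -1, 0, 2, 0, 0], [-1, 0, 0, -1, 0, 2, 0], [0, 0, -1, 0, 0, 0, 2]].
The roots have two lengths (squared-length ratio 2:1); the short ones are alpha_{7}. The associated Dynkin diagram is a chain of 7 nodes with a double edge at one end; the terminal node there is the unique short simple root (B_7), so the type is B_7 (the algebra so(15)).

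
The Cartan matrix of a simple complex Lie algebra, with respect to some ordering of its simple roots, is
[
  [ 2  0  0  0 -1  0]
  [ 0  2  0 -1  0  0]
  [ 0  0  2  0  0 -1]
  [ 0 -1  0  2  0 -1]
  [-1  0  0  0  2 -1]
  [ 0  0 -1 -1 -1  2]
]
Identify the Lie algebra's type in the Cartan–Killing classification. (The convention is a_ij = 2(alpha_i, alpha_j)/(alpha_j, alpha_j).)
E_6

The matrix has rank 6 with 2's on the diagonal. Reading the off-diagonal entries as Dynkin edges (a single edge where a_ij = a_ji = -1; a double or triple edge where a_ij * a_ji = 2 or 3), the diagram is a chain of 5 nodes with one extra node attached to the third node from one end (E_6). One simple-root ordering that puts it in standard form is (alpha_1, alpha_3, alpha_5, alpha_6, alpha_4, alpha_2). So the algebra is type E_6.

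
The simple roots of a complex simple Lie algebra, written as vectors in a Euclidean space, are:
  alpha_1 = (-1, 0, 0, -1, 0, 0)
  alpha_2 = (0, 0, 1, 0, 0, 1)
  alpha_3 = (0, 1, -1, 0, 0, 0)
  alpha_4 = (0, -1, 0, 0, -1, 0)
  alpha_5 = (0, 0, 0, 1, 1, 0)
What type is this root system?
A_5

Compute the Cartan integers a_ij = 2(alpha_i, alpha_j)/(alpha_j, alpha_j); the resulting 5x5 Cartan matrix is
[[2, 0, 0, 0, -1], [0, 2, -1, 0, 0], [0, -1, 2, -1, 0], [0, 0, -1, 2, -1], [-1, 0, 0, -1, 2]].
All simple roots have the same length, so the diagram is simply laced. The associated Dynkin diagram is a chain of 5 nodes with single edges (A_5), so the type is A_5 (the algebra sl(6)).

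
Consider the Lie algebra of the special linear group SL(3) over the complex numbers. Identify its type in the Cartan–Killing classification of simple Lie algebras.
A2

This is sl(3), which has dimension 3^2 - 1 = 8 and rank 3 - 1 = 2 (a Cartan subalgebra is the diagonal traceless matrices). In the classification of classical Lie algebras, the special linear algebra sl(n+1) has type A_n; here n = 2, so the Dynkin diagram is a chain of 2 nodes with single edges (A_2). Hence the type is A_2.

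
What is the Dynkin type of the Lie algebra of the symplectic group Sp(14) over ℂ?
C7

This is sp(14), which has dimension 14(14+1)/2 = 105 and rank 14/2 = 7. In the classification of classical Lie algebras, the symplectic algebra sp(2n) has type C_n; here n = 7, so the Dynkin diagram is a chain of 7 nodes with a double edge at one end; the terminal node there is the unique long simple root (C_7). Hence the type is C_7.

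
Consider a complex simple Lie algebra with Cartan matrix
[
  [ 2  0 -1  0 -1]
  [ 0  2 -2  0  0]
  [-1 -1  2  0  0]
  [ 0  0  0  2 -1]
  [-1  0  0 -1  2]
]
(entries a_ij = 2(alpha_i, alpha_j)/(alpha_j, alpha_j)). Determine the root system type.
The matrix has rank 5 with 2's on the diagonal. Reading the off-diagonal entries as Dynkin edges (a single edge where a_ij = a_ji = -1; a double or triple edge where a_ij * a_ji = 2 or 3), the diagram is a chain of 5 nodes with a double edge at one end; the terminal node there is the unique long simple root (C_5). One simple-root ordering that puts it in standard form is (alpha_4, alpha_5, alpha_1, alpha_3, alpha_2). So the algebra is type C_5, i.e. sp(10).

C_5 (sp(10))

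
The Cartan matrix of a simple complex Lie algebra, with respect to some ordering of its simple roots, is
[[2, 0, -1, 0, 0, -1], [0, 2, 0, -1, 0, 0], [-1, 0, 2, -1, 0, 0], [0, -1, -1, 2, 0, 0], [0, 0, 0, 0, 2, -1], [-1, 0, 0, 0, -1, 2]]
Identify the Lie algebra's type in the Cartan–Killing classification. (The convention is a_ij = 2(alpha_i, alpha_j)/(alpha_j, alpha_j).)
type A_6

The matrix has rank 6 with 2's on the diagonal. Reading the off-diagonal entries as Dynkin edges (a single edge where a_ij = a_ji = -1; a double or triple edge where a_ij * a_ji = 2 or 3), the diagram is a chain of 6 nodes with single edges (A_6). One simple-root ordering that puts it in standard form is (alpha_2, alpha_4, alpha_3, alpha_1, alpha_6, alpha_5). So the algebra is type A_6, i.e. sl(7).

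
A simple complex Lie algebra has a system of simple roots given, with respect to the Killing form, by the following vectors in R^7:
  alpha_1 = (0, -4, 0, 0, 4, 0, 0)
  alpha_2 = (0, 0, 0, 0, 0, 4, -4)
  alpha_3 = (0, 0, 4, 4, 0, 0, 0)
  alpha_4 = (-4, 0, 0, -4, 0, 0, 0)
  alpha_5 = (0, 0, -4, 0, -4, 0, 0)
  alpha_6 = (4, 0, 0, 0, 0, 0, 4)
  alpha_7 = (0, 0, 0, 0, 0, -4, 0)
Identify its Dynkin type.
Compute the Cartan integers a_ij = 2(alpha_i, alpha_j)/(alpha_j, alpha_j); the resulting 7x7 Cartan matrix is
[[2, 0, 0, 0, -1, 0, 0], [0, 2, 0, 0, 0, -1, -2], [0, 0, 2, -1, -1, 0, 0], [0, 0, -1, 2, 0, -1, 0], [-1, 0, -1, 0, 2, 0, 0], [0, -1, 0, -1, 0, 2, 0], [0, -1, 0, 0, 0, 0, 2]].
The roots have two lengths (squared-length ratio 2:1); the short ones are alpha_{7}. The associated Dynkin diagram is a chain of 7 nodes with a double edge at one end; the terminal node there is the unique short simple root (B_7), so the type is B_7 (the algebra so(15)).

B_7 (so(15))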